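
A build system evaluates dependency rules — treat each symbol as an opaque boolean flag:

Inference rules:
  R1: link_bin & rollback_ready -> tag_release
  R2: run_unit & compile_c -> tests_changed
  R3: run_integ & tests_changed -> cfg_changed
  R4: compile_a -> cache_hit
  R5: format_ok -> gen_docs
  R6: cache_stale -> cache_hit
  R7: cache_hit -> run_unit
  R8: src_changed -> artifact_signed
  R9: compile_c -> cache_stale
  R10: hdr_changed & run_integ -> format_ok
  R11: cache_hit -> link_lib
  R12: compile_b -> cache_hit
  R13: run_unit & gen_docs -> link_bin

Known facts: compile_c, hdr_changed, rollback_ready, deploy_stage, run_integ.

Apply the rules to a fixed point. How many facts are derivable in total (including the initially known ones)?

Round 1 fires R9, R10, giving cache_stale, format_ok.
Round 2 fires R5, R6, giving gen_docs, cache_hit.
Round 3 fires R7, R11, giving run_unit, link_lib.
Round 4 fires R2, R13, giving tests_changed, link_bin.
Round 5 fires R1, R3, giving tag_release, cfg_changed.
Closure: {cache_hit, cache_stale, cfg_changed, compile_c, deploy_stage, format_ok, gen_docs, hdr_changed, link_bin, link_lib, rollback_ready, run_integ, run_unit, tag_release, tests_changed} — 15 facts.

15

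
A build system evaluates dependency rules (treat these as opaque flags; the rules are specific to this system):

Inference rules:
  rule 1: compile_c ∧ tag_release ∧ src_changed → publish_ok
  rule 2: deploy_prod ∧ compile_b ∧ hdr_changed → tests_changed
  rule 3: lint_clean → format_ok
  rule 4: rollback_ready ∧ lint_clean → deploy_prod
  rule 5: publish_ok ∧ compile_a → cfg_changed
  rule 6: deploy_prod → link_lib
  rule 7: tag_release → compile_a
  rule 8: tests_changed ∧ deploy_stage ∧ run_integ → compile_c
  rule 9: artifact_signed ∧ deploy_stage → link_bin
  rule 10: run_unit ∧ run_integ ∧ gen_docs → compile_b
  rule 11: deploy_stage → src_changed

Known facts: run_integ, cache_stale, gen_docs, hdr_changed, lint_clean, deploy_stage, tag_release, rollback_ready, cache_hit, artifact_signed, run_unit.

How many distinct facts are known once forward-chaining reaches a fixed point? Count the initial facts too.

Round 1 fires rule 3, rule 4, rule 7, rule 9, rule 10, rule 11, giving format_ok, deploy_prod, compile_a, link_bin, compile_b, src_changed.
Round 2 fires rule 2, rule 6, giving tests_changed, link_lib.
Round 3 fires rule 8, giving compile_c.
Round 4 fires rule 1, giving publish_ok.
Round 5 fires rule 5, giving cfg_changed.
Closure: {artifact_signed, cache_hit, cache_stale, cfg_changed, compile_a, compile_b, compile_c, deploy_prod, deploy_stage, format_ok, gen_docs, hdr_changed, link_bin, link_lib, lint_clean, publish_ok, rollback_ready, run_integ, run_unit, src_changed, tag_release, tests_changed} — 22 facts.

22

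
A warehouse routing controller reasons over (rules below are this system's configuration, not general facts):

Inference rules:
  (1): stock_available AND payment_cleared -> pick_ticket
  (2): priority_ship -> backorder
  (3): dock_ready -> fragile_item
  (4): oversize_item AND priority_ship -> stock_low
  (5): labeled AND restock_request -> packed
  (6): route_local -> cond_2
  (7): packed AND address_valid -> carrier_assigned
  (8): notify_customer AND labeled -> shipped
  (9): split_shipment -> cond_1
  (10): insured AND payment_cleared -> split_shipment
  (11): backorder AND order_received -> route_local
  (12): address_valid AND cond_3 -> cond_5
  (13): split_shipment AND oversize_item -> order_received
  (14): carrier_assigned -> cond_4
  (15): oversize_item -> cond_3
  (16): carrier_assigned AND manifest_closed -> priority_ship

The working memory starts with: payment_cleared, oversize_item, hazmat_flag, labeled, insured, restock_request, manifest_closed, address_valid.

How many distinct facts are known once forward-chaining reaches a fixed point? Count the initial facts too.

Round 1: (5) [labeled AND restock_request -> packed]; (10) [insured AND payment_cleared -> split_shipment]; (15) [oversize_item -> cond_3]. Adds packed, split_shipment, cond_3.
Round 2: (7) [packed AND address_valid -> carrier_assigned]; (9) [split_shipment -> cond_1]; (12) [address_valid AND cond_3 -> cond_5]; (13) [split_shipment AND oversize_item -> order_received]. Adds carrier_assigned, cond_1, cond_5, order_received.
Round 3: (14) [carrier_assigned -> cond_4]; (16) [carrier_assigned AND manifest_closed -> priority_ship]. Adds cond_4, priority_ship.
Round 4: (2) [priority_ship -> backorder]; (4) [oversize_item AND priority_ship -> stock_low]. Adds backorder, stock_low.
Round 5: (11) [backorder AND order_received -> route_local]. Adds route_local.
Round 6: (6) [route_local -> cond_2]. Adds cond_2.
Closure: {address_valid, backorder, carrier_assigned, cond_1, cond_2, cond_3, cond_4, cond_5, hazmat_flag, insured, labeled, manifest_closed, order_received, oversize_item, packed, payment_cleared, priority_ship, restock_request, route_local, split_shipment, stock_low} — 21 facts.

21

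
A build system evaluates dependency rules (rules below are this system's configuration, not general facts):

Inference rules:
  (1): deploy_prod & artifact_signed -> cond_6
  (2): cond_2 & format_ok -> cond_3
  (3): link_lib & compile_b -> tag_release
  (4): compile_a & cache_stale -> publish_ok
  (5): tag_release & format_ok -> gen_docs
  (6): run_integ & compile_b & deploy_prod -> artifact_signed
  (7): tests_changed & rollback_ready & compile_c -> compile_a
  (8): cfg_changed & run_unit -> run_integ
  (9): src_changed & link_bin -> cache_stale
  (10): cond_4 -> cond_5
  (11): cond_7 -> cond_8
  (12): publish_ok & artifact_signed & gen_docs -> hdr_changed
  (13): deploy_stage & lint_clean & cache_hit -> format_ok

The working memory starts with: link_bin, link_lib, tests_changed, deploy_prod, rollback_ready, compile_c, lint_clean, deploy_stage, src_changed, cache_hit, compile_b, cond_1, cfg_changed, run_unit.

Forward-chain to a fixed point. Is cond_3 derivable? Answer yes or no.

Round 1: (3) [link_lib & compile_b -> tag_release]; (7) [tests_changed & rollback_ready & compile_c -> compile_a]; (8) [cfg_changed & run_unit -> run_integ]; (9) [src_changed & link_bin -> cache_stale]; (13) [deploy_stage & lint_clean & cache_hit -> format_ok]. Adds tag_release, compile_a, run_integ, cache_stale, format_ok.
Round 2: (4) [compile_a & cache_stale -> publish_ok]; (5) [tag_release & format_ok -> gen_docs]; (6) [run_integ & compile_b & deploy_prod -> artifact_signed]. Adds publish_ok, gen_docs, artifact_signed.
Round 3: (1) [deploy_prod & artifact_signed -> cond_6]; (12) [publish_ok & artifact_signed & gen_docs -> hdr_changed]. Adds cond_6, hdr_changed.
Fixed point reached. cond_3 is concluded only by (2); (2) needs cond_2 (never derived).

no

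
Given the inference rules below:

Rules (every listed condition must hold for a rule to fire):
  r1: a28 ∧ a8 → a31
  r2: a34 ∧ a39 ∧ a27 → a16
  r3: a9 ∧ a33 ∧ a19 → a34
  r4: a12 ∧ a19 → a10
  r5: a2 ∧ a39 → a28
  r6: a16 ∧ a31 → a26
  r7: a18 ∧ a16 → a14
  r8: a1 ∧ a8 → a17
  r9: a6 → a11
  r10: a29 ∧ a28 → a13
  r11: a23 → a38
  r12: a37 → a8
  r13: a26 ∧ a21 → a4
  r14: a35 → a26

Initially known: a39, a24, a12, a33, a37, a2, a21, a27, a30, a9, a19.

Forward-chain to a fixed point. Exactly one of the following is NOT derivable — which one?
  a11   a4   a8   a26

a11

Round 1 fires r3, r4, r5, r12, giving a34, a10, a28, a8.
Round 2 fires r1, r2, giving a31, a16.
Round 3 fires r6, giving a26.
Round 4 fires r13, giving a4.
Derived: a26 (round 3), a4 (round 4), a8 (round 1). a11 never appears in any round.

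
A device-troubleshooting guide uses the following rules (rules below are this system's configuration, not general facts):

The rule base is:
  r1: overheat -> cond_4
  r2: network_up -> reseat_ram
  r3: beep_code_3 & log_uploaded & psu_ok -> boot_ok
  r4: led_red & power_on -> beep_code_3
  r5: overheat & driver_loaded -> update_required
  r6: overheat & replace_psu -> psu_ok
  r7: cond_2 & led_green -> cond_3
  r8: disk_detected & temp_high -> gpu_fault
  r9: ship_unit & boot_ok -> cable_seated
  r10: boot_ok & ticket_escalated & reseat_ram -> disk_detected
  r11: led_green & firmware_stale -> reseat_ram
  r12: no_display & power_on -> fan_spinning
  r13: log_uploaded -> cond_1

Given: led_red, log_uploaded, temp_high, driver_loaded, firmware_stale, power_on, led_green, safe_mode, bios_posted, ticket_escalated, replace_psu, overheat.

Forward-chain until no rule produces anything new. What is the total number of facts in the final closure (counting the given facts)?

21

Round 1: r1 [overheat -> cond_4]; r4 [led_red & power_on -> beep_code_3]; r5 [overheat & driver_loaded -> update_required]; r6 [overheat & replace_psu -> psu_ok]; r11 [led_green & firmware_stale -> reseat_ram]; r13 [log_uploaded -> cond_1]. Adds cond_4, beep_code_3, update_required, psu_ok, reseat_ram, cond_1.
Round 2: r3 [beep_code_3 & log_uploaded & psu_ok -> boot_ok]. Adds boot_ok.
Round 3: r10 [boot_ok & ticket_escalated & reseat_ram -> disk_detected]. Adds disk_detected.
Round 4: r8 [disk_detected & temp_high -> gpu_fault]. Adds gpu_fault.
Closure: {beep_code_3, bios_posted, boot_ok, cond_1, cond_4, disk_detected, driver_loaded, firmware_stale, gpu_fault, led_green, led_red, log_uploaded, overheat, power_on, psu_ok, replace_psu, reseat_ram, safe_mode, temp_high, ticket_escalated, update_required} — 21 facts.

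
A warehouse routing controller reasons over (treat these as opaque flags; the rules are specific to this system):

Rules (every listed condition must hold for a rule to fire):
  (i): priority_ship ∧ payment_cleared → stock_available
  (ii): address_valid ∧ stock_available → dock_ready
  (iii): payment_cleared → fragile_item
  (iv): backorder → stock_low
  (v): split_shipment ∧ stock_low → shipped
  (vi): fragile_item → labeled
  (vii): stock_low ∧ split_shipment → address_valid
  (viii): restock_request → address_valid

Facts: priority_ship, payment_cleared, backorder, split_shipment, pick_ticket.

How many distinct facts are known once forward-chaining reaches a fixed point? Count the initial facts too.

12

[1] (i) [priority_ship ∧ payment_cleared → stock_available]; (iii) [payment_cleared → fragile_item]; (iv) [backorder → stock_low]. ⇒ new: stock_available, fragile_item, stock_low.
[2] (v) [split_shipment ∧ stock_low → shipped]; (vi) [fragile_item → labeled]; (vii) [stock_low ∧ split_shipment → address_valid]. ⇒ new: shipped, labeled, address_valid.
[3] (ii) [address_valid ∧ stock_available → dock_ready]. ⇒ new: dock_ready.
Closure: {address_valid, backorder, dock_ready, fragile_item, labeled, payment_cleared, pick_ticket, priority_ship, shipped, split_shipment, stock_available, stock_low} — 12 facts.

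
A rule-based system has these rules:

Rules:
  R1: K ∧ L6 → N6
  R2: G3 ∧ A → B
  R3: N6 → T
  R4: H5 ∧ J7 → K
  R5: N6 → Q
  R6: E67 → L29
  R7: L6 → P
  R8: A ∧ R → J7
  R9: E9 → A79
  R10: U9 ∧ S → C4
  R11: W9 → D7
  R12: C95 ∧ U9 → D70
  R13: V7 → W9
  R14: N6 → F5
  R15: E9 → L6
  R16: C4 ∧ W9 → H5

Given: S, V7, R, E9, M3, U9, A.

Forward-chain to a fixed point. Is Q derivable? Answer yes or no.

yes

Round 1: R8 [A ∧ R → J7]; R9 [E9 → A79]; R10 [U9 ∧ S → C4]; R13 [V7 → W9]; R15 [E9 → L6]. Adds J7, A79, C4, W9, L6.
Round 2: R7 [L6 → P]; R11 [W9 → D7]; R16 [C4 ∧ W9 → H5]. Adds P, D7, H5.
Round 3: R4 [H5 ∧ J7 → K]. Adds K.
Round 4: R1 [K ∧ L6 → N6]. Adds N6.
Round 5: R3 [N6 → T]; R5 [N6 → Q]; R14 [N6 → F5]. Adds T, Q, F5.
Q appears in round 5, so it is derivable.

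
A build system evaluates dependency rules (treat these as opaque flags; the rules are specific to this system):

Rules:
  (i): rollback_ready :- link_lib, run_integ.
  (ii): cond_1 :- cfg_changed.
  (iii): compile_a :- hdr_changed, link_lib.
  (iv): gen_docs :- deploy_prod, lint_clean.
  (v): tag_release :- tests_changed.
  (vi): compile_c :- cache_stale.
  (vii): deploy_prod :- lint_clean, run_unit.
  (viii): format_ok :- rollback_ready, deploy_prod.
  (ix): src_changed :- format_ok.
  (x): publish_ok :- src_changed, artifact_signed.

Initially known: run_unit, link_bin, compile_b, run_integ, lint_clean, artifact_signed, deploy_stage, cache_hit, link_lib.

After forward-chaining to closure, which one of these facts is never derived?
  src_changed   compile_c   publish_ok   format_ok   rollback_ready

Round 1 — (i), (vii), derive rollback_ready, deploy_prod.
Round 2 — (iv), (viii), derive gen_docs, format_ok.
Round 3 — (ix), derive src_changed.
Round 4 — (x), derive publish_ok.
Derived: format_ok (round 2), publish_ok (round 4), rollback_ready (round 1), src_changed (round 3). compile_c never appears in any round.

compile_c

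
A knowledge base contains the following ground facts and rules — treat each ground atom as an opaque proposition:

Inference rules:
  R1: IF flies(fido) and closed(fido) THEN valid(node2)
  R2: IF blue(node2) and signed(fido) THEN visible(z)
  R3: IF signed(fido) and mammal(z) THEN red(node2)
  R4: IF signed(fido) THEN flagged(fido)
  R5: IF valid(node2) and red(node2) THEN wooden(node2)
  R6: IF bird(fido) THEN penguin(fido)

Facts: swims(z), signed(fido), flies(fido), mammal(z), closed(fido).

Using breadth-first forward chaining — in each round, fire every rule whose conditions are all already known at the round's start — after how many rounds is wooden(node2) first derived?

2

Round 1: R1 [IF flies(fido) and closed(fido) THEN valid(node2)]; R3 [IF signed(fido) and mammal(z) THEN red(node2)]; R4 [IF signed(fido) THEN flagged(fido)]. Adds valid(node2), red(node2), flagged(fido).
Round 2: R5 [IF valid(node2) and red(node2) THEN wooden(node2)]. Adds wooden(node2).
wooden(node2) first appears in round 2.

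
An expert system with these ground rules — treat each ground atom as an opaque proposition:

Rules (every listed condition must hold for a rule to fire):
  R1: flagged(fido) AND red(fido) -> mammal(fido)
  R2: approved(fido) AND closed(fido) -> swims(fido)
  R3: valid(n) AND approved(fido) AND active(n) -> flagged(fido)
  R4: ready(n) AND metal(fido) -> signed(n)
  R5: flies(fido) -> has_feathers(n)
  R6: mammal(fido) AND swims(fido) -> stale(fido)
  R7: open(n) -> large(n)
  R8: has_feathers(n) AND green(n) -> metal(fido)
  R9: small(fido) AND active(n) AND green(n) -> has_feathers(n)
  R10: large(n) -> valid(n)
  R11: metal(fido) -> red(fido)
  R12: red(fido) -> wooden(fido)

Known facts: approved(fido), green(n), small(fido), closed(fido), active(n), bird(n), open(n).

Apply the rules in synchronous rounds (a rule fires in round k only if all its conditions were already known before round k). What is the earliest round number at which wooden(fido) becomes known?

Round 1: R2 [approved(fido) AND closed(fido) -> swims(fido)]; R7 [open(n) -> large(n)]; R9 [small(fido) AND active(n) AND green(n) -> has_feathers(n)]. Adds swims(fido), large(n), has_feathers(n).
Round 2: R8 [has_feathers(n) AND green(n) -> metal(fido)]; R10 [large(n) -> valid(n)]. Adds metal(fido), valid(n).
Round 3: R3 [valid(n) AND approved(fido) AND active(n) -> flagged(fido)]; R11 [metal(fido) -> red(fido)]. Adds flagged(fido), red(fido).
Round 4: R1 [flagged(fido) AND red(fido) -> mammal(fido)]; R12 [red(fido) -> wooden(fido)]. Adds mammal(fido), wooden(fido).
wooden(fido) first appears in round 4.

4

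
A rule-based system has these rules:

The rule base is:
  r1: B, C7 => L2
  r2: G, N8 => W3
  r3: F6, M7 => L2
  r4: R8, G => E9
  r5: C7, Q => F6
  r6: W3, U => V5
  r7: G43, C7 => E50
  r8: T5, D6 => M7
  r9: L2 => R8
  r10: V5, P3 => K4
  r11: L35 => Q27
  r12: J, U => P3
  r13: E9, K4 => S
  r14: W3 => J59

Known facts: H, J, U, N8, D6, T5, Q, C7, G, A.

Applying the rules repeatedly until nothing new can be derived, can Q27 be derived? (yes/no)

no

Round 1 fires r2, r5, r8, r12, giving W3, F6, M7, P3.
Round 2 fires r3, r6, r14, giving L2, V5, J59.
Round 3 fires r9, r10, giving R8, K4.
Round 4 fires r4, giving E9.
Round 5 fires r13, giving S.
Fixed point reached. Q27 is concluded only by r11; r11 needs L35 (never derived).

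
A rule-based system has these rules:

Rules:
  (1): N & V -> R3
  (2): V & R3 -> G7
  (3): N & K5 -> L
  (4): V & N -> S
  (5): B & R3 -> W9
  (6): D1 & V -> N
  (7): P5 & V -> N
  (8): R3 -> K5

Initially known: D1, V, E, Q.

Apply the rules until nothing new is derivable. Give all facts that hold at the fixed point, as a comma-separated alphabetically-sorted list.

D1, E, G7, K5, L, N, Q, R3, S, V

[1] (6) [D1 & V -> N]. ⇒ new: N.
[2] (1) [N & V -> R3]; (4) [V & N -> S]. ⇒ new: R3, S.
[3] (2) [V & R3 -> G7]; (8) [R3 -> K5]. ⇒ new: G7, K5.
[4] (3) [N & K5 -> L]. ⇒ new: L.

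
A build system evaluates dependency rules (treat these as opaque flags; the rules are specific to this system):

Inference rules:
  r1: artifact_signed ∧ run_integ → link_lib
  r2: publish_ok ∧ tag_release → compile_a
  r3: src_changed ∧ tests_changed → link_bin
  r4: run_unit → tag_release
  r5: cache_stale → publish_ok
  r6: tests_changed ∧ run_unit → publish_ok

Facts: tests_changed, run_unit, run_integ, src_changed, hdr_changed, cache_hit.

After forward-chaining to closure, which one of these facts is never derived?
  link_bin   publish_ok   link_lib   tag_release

link_lib

Round 1 — r3, r4, r6, derive link_bin, tag_release, publish_ok.
Round 2 — r2, derive compile_a.
Derived: link_bin (round 1), tag_release (round 1), publish_ok (round 1). link_lib never appears in any round.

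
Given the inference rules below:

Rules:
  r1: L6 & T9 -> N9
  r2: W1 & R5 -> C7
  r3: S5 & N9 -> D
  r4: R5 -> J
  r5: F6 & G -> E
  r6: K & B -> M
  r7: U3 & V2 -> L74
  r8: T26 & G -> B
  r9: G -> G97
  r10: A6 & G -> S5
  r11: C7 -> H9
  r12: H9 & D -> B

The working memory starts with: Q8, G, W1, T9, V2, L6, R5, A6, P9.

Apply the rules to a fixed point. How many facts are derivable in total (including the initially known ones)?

[1] r1 [L6 & T9 -> N9]; r2 [W1 & R5 -> C7]; r4 [R5 -> J]; r9 [G -> G97]; r10 [A6 & G -> S5]. ⇒ new: N9, C7, J, G97, S5.
[2] r3 [S5 & N9 -> D]; r11 [C7 -> H9]. ⇒ new: D, H9.
[3] r12 [H9 & D -> B]. ⇒ new: B.
Closure: {A6, B, C7, D, G, G97, H9, J, L6, N9, P9, Q8, R5, S5, T9, V2, W1} — 17 facts.

17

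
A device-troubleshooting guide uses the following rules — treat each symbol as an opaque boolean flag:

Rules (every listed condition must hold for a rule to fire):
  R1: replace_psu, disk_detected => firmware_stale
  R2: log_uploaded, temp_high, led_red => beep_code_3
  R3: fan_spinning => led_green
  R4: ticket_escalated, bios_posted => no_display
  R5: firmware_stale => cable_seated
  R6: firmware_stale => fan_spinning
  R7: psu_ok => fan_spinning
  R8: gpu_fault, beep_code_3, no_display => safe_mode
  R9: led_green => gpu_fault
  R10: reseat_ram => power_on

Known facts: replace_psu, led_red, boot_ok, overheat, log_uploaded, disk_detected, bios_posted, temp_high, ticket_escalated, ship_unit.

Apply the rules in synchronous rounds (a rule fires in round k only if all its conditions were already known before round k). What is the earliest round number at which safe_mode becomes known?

[1] R1 [replace_psu, disk_detected => firmware_stale]; R2 [log_uploaded, temp_high, led_red => beep_code_3]; R4 [ticket_escalated, bios_posted => no_display]. ⇒ new: firmware_stale, beep_code_3, no_display.
[2] R5 [firmware_stale => cable_seated]; R6 [firmware_stale => fan_spinning]. ⇒ new: cable_seated, fan_spinning.
[3] R3 [fan_spinning => led_green]. ⇒ new: led_green.
[4] R9 [led_green => gpu_fault]. ⇒ new: gpu_fault.
[5] R8 [gpu_fault, beep_code_3, no_display => safe_mode]. ⇒ new: safe_mode.
safe_mode first appears in round 5.

5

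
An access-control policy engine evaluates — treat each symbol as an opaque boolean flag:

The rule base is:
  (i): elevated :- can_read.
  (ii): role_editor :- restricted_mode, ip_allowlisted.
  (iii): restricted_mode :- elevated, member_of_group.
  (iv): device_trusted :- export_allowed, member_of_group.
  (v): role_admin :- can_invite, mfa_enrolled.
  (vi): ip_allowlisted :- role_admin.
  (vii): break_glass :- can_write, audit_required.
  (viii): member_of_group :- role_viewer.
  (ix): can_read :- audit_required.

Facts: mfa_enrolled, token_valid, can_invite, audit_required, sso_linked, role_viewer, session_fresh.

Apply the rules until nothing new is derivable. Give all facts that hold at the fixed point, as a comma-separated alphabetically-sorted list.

Round 1 fires (v), (viii), (ix), giving role_admin, member_of_group, can_read.
Round 2 fires (i), (vi), giving elevated, ip_allowlisted.
Round 3 fires (iii), giving restricted_mode.
Round 4 fires (ii), giving role_editor.

audit_required, can_invite, can_read, elevated, ip_allowlisted, member_of_group, mfa_enrolled, restricted_mode, role_admin, role_editor, role_viewer, session_fresh, sso_linked, token_valid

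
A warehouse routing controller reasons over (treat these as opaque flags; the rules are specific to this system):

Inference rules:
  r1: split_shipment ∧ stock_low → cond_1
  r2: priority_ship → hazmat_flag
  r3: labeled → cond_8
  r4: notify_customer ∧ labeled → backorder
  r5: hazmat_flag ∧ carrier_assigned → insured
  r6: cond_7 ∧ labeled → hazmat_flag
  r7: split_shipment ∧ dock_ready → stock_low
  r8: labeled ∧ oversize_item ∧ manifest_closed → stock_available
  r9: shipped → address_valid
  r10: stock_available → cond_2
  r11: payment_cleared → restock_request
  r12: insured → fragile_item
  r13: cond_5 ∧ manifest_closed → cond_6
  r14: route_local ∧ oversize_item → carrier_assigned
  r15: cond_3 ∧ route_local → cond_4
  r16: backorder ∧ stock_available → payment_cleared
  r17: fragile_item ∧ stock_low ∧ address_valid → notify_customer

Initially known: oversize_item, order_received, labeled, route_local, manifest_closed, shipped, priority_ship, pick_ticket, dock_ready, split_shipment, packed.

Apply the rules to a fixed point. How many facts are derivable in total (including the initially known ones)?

Round 1 fires r2, r3, r7, r8, r9, r14, giving hazmat_flag, cond_8, stock_low, stock_available, address_valid, carrier_assigned.
Round 2 fires r1, r5, r10, giving cond_1, insured, cond_2.
Round 3 fires r12, giving fragile_item.
Round 4 fires r17, giving notify_customer.
Round 5 fires r4, giving backorder.
Round 6 fires r16, giving payment_cleared.
Round 7 fires r11, giving restock_request.
Closure: {address_valid, backorder, carrier_assigned, cond_1, cond_2, cond_8, dock_ready, fragile_item, hazmat_flag, insured, labeled, manifest_closed, notify_customer, order_received, oversize_item, packed, payment_cleared, pick_ticket, priority_ship, restock_request, route_local, shipped, split_shipment, stock_available, stock_low} — 25 facts.

25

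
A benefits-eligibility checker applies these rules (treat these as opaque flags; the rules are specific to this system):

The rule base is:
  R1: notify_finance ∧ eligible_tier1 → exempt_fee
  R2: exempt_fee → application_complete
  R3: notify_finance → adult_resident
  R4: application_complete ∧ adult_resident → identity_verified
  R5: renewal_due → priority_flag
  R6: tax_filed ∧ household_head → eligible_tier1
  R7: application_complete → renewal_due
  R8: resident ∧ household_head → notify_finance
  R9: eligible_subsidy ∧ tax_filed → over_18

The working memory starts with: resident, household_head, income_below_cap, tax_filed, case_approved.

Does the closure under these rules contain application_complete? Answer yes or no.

yes

[1] R6 [tax_filed ∧ household_head → eligible_tier1]; R8 [resident ∧ household_head → notify_finance]. ⇒ new: eligible_tier1, notify_finance.
[2] R1 [notify_finance ∧ eligible_tier1 → exempt_fee]; R3 [notify_finance → adult_resident]. ⇒ new: exempt_fee, adult_resident.
[3] R2 [exempt_fee → application_complete]. ⇒ new: application_complete.
[4] R4 [application_complete ∧ adult_resident → identity_verified]; R7 [application_complete → renewal_due]. ⇒ new: identity_verified, renewal_due.
[5] R5 [renewal_due → priority_flag]. ⇒ new: priority_flag.
application_complete appears in round 3, so it is derivable.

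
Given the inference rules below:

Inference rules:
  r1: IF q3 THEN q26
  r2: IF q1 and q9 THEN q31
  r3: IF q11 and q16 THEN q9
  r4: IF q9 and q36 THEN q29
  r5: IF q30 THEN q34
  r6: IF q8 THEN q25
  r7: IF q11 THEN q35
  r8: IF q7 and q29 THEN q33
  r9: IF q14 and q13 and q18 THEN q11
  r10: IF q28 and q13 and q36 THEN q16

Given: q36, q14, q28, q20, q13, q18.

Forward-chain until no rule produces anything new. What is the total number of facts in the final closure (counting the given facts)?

Round 1 — r9, r10, derive q11, q16.
Round 2 — r3, r7, derive q9, q35.
Round 3 — r4, derive q29.
Closure: {q11, q13, q14, q16, q18, q20, q28, q29, q35, q36, q9} — 11 facts.

11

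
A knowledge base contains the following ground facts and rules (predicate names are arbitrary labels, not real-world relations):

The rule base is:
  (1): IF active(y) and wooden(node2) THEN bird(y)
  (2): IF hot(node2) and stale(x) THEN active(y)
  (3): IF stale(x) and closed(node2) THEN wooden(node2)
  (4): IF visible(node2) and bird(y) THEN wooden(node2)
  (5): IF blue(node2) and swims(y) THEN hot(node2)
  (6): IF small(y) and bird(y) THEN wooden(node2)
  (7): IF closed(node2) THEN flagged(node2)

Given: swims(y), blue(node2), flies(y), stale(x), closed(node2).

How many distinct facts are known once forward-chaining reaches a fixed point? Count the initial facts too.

10

Round 1: (3) [IF stale(x) and closed(node2) THEN wooden(node2)]; (5) [IF blue(node2) and swims(y) THEN hot(node2)]; (7) [IF closed(node2) THEN flagged(node2)]. New: wooden(node2), hot(node2), flagged(node2).
Round 2: (2) [IF hot(node2) and stale(x) THEN active(y)]. New: active(y).
Round 3: (1) [IF active(y) and wooden(node2) THEN bird(y)]. New: bird(y).
Closure: {active(y), bird(y), blue(node2), closed(node2), flagged(node2), flies(y), hot(node2), stale(x), swims(y), wooden(node2)} — 10 facts.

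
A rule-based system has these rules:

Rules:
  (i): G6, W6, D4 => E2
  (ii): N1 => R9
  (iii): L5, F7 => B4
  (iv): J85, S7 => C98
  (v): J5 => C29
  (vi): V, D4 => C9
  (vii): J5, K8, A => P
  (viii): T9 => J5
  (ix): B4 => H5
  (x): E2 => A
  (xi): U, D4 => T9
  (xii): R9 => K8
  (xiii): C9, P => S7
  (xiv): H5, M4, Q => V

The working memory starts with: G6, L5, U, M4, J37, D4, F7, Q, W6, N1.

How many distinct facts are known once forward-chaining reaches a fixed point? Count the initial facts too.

Round 1 fires (i), (ii), (iii), (xi), giving E2, R9, B4, T9.
Round 2 fires (viii), (ix), (x), (xii), giving J5, H5, A, K8.
Round 3 fires (v), (vii), (xiv), giving C29, P, V.
Round 4 fires (vi), giving C9.
Round 5 fires (xiii), giving S7.
Closure: {A, B4, C29, C9, D4, E2, F7, G6, H5, J37, J5, K8, L5, M4, N1, P, Q, R9, S7, T9, U, V, W6} — 23 facts.

23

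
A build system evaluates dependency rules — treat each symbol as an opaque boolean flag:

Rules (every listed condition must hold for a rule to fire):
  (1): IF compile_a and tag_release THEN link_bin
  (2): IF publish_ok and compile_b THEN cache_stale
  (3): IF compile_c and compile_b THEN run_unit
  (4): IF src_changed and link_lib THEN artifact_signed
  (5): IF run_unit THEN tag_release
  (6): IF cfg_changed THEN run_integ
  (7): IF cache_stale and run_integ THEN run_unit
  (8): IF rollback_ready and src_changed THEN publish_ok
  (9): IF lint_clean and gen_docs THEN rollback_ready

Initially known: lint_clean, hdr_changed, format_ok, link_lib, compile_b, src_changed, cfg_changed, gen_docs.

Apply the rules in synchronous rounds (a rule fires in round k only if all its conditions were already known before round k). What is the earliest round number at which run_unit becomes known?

4

Round 1 fires (4), (6), (9), giving artifact_signed, run_integ, rollback_ready.
Round 2 fires (8), giving publish_ok.
Round 3 fires (2), giving cache_stale.
Round 4 fires (7), giving run_unit.
run_unit first appears in round 4.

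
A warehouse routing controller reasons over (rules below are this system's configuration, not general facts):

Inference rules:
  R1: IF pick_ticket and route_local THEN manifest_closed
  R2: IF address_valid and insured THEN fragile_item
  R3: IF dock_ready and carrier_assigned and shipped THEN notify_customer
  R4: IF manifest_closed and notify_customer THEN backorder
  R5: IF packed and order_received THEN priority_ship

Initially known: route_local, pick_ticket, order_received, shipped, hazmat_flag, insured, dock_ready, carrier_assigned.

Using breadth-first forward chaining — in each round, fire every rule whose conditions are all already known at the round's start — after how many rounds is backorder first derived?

Round 1 — R1, R3, derive manifest_closed, notify_customer.
Round 2 — R4, derive backorder.
backorder first appears in round 2.

2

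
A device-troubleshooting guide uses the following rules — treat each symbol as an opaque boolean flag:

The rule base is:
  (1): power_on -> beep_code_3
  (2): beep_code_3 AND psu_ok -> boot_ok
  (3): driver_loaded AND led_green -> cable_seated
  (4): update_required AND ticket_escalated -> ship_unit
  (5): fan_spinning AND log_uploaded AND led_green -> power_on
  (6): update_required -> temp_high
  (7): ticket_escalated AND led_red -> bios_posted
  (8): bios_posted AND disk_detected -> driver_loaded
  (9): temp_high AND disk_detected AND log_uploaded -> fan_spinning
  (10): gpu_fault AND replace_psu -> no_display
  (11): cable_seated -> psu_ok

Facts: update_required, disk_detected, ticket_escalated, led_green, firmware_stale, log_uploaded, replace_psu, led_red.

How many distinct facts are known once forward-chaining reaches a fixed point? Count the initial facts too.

18

Round 1: (4) [update_required AND ticket_escalated -> ship_unit]; (6) [update_required -> temp_high]; (7) [ticket_escalated AND led_red -> bios_posted]. New: ship_unit, temp_high, bios_posted.
Round 2: (8) [bios_posted AND disk_detected -> driver_loaded]; (9) [temp_high AND disk_detected AND log_uploaded -> fan_spinning]. New: driver_loaded, fan_spinning.
Round 3: (3) [driver_loaded AND led_green -> cable_seated]; (5) [fan_spinning AND log_uploaded AND led_green -> power_on]. New: cable_seated, power_on.
Round 4: (1) [power_on -> beep_code_3]; (11) [cable_seated -> psu_ok]. New: beep_code_3, psu_ok.
Round 5: (2) [beep_code_3 AND psu_ok -> boot_ok]. New: boot_ok.
Closure: {beep_code_3, bios_posted, boot_ok, cable_seated, disk_detected, driver_loaded, fan_spinning, firmware_stale, led_green, led_red, log_uploaded, power_on, psu_ok, replace_psu, ship_unit, temp_high, ticket_escalated, update_required} — 18 facts.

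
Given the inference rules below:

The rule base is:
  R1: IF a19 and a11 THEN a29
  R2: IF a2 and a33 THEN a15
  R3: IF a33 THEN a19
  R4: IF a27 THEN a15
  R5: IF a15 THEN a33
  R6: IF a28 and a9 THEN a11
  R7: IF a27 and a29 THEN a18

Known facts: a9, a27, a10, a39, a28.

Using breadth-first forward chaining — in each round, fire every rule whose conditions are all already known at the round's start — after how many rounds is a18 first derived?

5

[1] R4 [IF a27 THEN a15]; R6 [IF a28 and a9 THEN a11]. ⇒ new: a15, a11.
[2] R5 [IF a15 THEN a33]. ⇒ new: a33.
[3] R3 [IF a33 THEN a19]. ⇒ new: a19.
[4] R1 [IF a19 and a11 THEN a29]. ⇒ new: a29.
[5] R7 [IF a27 and a29 THEN a18]. ⇒ new: a18.
a18 first appears in round 5.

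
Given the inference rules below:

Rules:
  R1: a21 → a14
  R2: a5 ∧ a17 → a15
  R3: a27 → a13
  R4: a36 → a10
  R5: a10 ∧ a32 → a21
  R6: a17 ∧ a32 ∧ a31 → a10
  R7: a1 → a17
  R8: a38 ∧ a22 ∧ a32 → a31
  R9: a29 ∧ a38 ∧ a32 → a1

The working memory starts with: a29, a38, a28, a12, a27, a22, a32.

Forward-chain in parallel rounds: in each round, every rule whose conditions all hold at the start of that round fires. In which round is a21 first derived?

[1] R3 [a27 → a13]; R8 [a38 ∧ a22 ∧ a32 → a31]; R9 [a29 ∧ a38 ∧ a32 → a1]. ⇒ new: a13, a31, a1.
[2] R7 [a1 → a17]. ⇒ new: a17.
[3] R6 [a17 ∧ a32 ∧ a31 → a10]. ⇒ new: a10.
[4] R5 [a10 ∧ a32 → a21]. ⇒ new: a21.
a21 first appears in round 4.

4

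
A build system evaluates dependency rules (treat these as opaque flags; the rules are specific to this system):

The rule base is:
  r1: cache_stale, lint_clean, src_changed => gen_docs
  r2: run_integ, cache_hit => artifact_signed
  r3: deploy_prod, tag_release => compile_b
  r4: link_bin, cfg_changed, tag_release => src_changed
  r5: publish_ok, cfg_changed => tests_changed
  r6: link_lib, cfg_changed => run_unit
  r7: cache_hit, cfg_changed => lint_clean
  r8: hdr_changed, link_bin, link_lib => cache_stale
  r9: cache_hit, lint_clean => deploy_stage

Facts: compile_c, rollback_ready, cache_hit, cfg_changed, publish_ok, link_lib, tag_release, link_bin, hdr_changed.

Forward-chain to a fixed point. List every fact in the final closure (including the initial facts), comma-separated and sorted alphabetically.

[1] r4 [link_bin, cfg_changed, tag_release => src_changed]; r5 [publish_ok, cfg_changed => tests_changed]; r6 [link_lib, cfg_changed => run_unit]; r7 [cache_hit, cfg_changed => lint_clean]; r8 [hdr_changed, link_bin, link_lib => cache_stale]. ⇒ new: src_changed, tests_changed, run_unit, lint_clean, cache_stale.
[2] r1 [cache_stale, lint_clean, src_changed => gen_docs]; r9 [cache_hit, lint_clean => deploy_stage]. ⇒ new: gen_docs, deploy_stage.

cache_hit, cache_stale, cfg_changed, compile_c, deploy_stage, gen_docs, hdr_changed, link_bin, link_lib, lint_clean, publish_ok, rollback_ready, run_unit, src_changed, tag_release, tests_changed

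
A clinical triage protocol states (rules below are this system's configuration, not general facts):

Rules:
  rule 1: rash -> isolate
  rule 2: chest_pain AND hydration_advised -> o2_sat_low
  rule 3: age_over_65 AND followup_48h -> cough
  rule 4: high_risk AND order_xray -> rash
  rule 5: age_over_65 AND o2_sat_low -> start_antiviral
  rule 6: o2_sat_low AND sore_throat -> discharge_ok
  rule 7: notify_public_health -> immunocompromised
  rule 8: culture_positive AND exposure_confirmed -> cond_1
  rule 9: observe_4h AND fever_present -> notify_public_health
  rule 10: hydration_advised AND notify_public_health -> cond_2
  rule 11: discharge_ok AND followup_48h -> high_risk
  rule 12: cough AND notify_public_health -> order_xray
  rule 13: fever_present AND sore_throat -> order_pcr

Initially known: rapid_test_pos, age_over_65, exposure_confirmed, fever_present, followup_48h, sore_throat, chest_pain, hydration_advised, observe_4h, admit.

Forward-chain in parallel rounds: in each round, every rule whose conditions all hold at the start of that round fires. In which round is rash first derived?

4

Round 1: rule 2 [chest_pain AND hydration_advised -> o2_sat_low]; rule 3 [age_over_65 AND followup_48h -> cough]; rule 9 [observe_4h AND fever_present -> notify_public_health]; rule 13 [fever_present AND sore_throat -> order_pcr]. New: o2_sat_low, cough, notify_public_health, order_pcr.
Round 2: rule 5 [age_over_65 AND o2_sat_low -> start_antiviral]; rule 6 [o2_sat_low AND sore_throat -> discharge_ok]; rule 7 [notify_public_health -> immunocompromised]; rule 10 [hydration_advised AND notify_public_health -> cond_2]; rule 12 [cough AND notify_public_health -> order_xray]. New: start_antiviral, discharge_ok, immunocompromised, cond_2, order_xray.
Round 3: rule 11 [discharge_ok AND followup_48h -> high_risk]. New: high_risk.
Round 4: rule 4 [high_risk AND order_xray -> rash]. New: rash.
rash first appears in round 4.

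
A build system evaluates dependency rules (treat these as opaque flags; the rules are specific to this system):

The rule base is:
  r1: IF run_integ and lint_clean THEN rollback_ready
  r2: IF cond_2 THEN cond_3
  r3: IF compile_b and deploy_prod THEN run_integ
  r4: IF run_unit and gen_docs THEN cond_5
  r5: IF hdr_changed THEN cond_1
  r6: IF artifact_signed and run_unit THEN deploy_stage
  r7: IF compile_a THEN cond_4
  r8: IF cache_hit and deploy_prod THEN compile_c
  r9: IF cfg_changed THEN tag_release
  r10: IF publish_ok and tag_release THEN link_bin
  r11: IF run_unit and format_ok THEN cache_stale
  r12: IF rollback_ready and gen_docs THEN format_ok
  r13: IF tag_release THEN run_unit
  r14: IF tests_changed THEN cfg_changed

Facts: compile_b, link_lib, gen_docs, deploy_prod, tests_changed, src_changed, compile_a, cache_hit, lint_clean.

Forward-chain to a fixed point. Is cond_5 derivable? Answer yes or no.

yes

Round 1: r3 [IF compile_b and deploy_prod THEN run_integ]; r7 [IF compile_a THEN cond_4]; r8 [IF cache_hit and deploy_prod THEN compile_c]; r14 [IF tests_changed THEN cfg_changed]. New: run_integ, cond_4, compile_c, cfg_changed.
Round 2: r1 [IF run_integ and lint_clean THEN rollback_ready]; r9 [IF cfg_changed THEN tag_release]. New: rollback_ready, tag_release.
Round 3: r12 [IF rollback_ready and gen_docs THEN format_ok]; r13 [IF tag_release THEN run_unit]. New: format_ok, run_unit.
Round 4: r4 [IF run_unit and gen_docs THEN cond_5]; r11 [IF run_unit and format_ok THEN cache_stale]. New: cond_5, cache_stale.
cond_5 appears in round 4, so it is derivable.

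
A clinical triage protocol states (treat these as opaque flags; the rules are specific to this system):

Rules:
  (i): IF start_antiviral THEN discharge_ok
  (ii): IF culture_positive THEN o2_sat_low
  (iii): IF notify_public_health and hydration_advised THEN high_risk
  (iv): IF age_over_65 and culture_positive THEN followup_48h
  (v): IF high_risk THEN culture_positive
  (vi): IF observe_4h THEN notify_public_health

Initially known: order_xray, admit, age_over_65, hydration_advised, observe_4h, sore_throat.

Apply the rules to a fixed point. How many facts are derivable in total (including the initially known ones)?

[1] (vi) [IF observe_4h THEN notify_public_health]. ⇒ new: notify_public_health.
[2] (iii) [IF notify_public_health and hydration_advised THEN high_risk]. ⇒ new: high_risk.
[3] (v) [IF high_risk THEN culture_positive]. ⇒ new: culture_positive.
[4] (ii) [IF culture_positive THEN o2_sat_low]; (iv) [IF age_over_65 and culture_positive THEN followup_48h]. ⇒ new: o2_sat_low, followup_48h.
Closure: {admit, age_over_65, culture_positive, followup_48h, high_risk, hydration_advised, notify_public_health, o2_sat_low, observe_4h, order_xray, sore_throat} — 11 facts.

11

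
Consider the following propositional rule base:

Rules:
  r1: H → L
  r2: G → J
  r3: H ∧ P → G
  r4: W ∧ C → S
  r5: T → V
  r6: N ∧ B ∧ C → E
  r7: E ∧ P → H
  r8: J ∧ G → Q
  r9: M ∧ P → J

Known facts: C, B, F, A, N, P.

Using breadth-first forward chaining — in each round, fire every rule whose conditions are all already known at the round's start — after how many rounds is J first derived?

Round 1 — r6, derive E.
Round 2 — r7, derive H.
Round 3 — r1, r3, derive L, G.
Round 4 — r2, derive J.
J first appears in round 4.

4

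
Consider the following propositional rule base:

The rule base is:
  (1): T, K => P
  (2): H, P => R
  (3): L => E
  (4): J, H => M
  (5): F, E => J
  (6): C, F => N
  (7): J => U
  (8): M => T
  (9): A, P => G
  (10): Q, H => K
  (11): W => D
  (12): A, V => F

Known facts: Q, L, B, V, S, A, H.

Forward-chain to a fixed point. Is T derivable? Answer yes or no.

yes

Round 1: (3) [L => E]; (10) [Q, H => K]; (12) [A, V => F]. New: E, K, F.
Round 2: (5) [F, E => J]. New: J.
Round 3: (4) [J, H => M]; (7) [J => U]. New: M, U.
Round 4: (8) [M => T]. New: T.
Round 5: (1) [T, K => P]. New: P.
Round 6: (2) [H, P => R]; (9) [A, P => G]. New: R, G.
T appears in round 4, so it is derivable.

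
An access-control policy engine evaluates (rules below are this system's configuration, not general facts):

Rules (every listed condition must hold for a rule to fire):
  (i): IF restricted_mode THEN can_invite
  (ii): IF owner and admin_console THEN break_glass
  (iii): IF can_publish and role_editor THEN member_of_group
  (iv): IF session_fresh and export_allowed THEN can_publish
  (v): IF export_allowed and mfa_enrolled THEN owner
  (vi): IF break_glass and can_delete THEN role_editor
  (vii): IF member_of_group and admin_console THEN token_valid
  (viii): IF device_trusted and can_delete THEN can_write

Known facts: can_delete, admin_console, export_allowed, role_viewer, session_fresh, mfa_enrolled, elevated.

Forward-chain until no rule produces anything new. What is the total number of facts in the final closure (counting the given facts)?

13

[1] (iv) [IF session_fresh and export_allowed THEN can_publish]; (v) [IF export_allowed and mfa_enrolled THEN owner]. ⇒ new: can_publish, owner.
[2] (ii) [IF owner and admin_console THEN break_glass]. ⇒ new: break_glass.
[3] (vi) [IF break_glass and can_delete THEN role_editor]. ⇒ new: role_editor.
[4] (iii) [IF can_publish and role_editor THEN member_of_group]. ⇒ new: member_of_group.
[5] (vii) [IF member_of_group and admin_console THEN token_valid]. ⇒ new: token_valid.
Closure: {admin_console, break_glass, can_delete, can_publish, elevated, export_allowed, member_of_group, mfa_enrolled, owner, role_editor, role_viewer, session_fresh, token_valid} — 13 facts.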